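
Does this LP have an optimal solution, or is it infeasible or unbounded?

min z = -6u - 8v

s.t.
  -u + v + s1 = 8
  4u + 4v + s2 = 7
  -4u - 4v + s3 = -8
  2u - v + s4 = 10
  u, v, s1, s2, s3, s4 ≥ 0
The row 4u + 4v + s2 = 7 with s2 ≥ 0 requires 4u + 4v ≤ 7, while the row -4u - 4v + s3 = -8 with s3 ≥ 0 is equivalent to 4u + 4v ≥ 8. Together they would need 8 ≤ 4u + 4v ≤ 7, which is impossible since 8 > 7. No point satisfies all constraints.

The feasible region is empty; the LP is infeasible.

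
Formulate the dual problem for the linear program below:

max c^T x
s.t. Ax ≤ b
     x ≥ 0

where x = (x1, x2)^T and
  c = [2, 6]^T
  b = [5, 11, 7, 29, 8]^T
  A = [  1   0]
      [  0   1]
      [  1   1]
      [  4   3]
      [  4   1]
Minimize: z = 5y1 + 11y2 + 7y3 + 29y4 + 8y5

Subject to:
  C1: -y1 - y3 - 4y4 - 4y5 ≤ -2
  C2: -y2 - y3 - 3y4 - y5 ≤ -6
  y1, y2, y3, y4, y5 ≥ 0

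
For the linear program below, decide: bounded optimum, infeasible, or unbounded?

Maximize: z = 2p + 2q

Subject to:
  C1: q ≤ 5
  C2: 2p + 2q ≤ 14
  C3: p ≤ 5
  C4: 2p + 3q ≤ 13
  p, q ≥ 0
The point (5, 1) satisfies every constraint, so the LP is feasible; the constraints give p ≤ 5 and q ≤ 5, which with p, q ≥ 0 keep the feasible region inside a bounded box. A feasible, bounded LP attains a finite optimum at a vertex.

Evaluating z = 2p + 2q at each vertex:
  (0, 0): z = 0
  (5, 0): z = 10
  (5, 1): z = 12
  (0, 4.333): z = 8.667

Bounded optimum: z* = 12 at (5, 1).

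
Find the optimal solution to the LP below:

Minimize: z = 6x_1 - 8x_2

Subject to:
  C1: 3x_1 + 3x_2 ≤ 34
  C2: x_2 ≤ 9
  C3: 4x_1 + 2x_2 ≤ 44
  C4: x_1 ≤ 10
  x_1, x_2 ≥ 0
Each vertex is the intersection of two constraint boundaries that also satisfies all remaining constraints:
  x_1 = 0 and x_2 = 0 → (0, 0)
  x_1 = 10 and x_2 = 0 → (10, 0)
  3x_1 + 3x_2 = 34 and x_1 = 10 → (10, 1.333)
  3x_1 + 3x_2 = 34 and x_2 = 9 → (2.333, 9)
  x_2 = 9 and x_1 = 0 → (0, 9)

Evaluating z = 6x_1 - 8x_2 at each vertex:
  (0, 0): z = 0
  (10, 0): z = 60
  (10, 1.333): z = 49.33
  (2.333, 9): z = -58
  (0, 9): z = -72

The minimum is at (0, 9) with z = -72.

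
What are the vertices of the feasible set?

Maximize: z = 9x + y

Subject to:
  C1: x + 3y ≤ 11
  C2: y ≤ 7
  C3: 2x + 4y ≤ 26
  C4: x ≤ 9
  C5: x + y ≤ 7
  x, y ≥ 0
Each vertex is the intersection of two constraint boundaries that also satisfies all remaining constraints:
  x = 0 and y = 0 → (0, 0)
  x + y = 7 and y = 0 → (7, 0)
  x + 3y = 11 and x + y = 7 → (5, 2)
  x + 3y = 11 and x = 0 → (0, 3.667)

Vertices: (0, 0), (7, 0), (5, 2), (0, 3.667)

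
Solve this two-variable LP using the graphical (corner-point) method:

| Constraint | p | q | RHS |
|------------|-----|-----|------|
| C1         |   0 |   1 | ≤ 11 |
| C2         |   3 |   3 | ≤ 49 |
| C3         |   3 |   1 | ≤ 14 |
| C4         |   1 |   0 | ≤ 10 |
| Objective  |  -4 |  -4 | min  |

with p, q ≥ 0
Each vertex is the intersection of two constraint boundaries that also satisfies all remaining constraints:
  p = 0 and q = 0 → (0, 0)
  3p + q = 14 and q = 0 → (4.667, 0)
  q = 11 and 3p + q = 14 → (1, 11)
  q = 11 and p = 0 → (0, 11)

Evaluating z = -4p - 4q at each vertex:
  (0, 0): z = 0
  (4.667, 0): z = -18.67
  (1, 11): z = -48
  (0, 11): z = -44

The minimum is at (1, 11) with z = -48.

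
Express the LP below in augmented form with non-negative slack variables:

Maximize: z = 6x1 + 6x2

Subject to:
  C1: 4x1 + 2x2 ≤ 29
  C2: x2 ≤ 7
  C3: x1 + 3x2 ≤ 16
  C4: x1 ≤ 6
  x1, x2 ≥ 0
max z = 6x1 + 6x2

s.t.
  4x1 + 2x2 + s1 = 29
  x2 + s2 = 7
  x1 + 3x2 + s3 = 16
  x1 + s4 = 6
  x1, x2, s1, s2, s3, s4 ≥ 0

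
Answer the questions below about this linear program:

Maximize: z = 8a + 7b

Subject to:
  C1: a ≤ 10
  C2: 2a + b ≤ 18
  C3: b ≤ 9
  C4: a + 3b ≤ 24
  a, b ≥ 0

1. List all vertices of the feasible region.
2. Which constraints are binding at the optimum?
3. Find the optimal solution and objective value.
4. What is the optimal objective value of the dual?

1. (0, 0), (9, 0), (6, 6), (0, 8)
2. C2, C4
3. a = 6, b = 6, z = 90
4. 90 (by strong duality, equal to the primal optimum)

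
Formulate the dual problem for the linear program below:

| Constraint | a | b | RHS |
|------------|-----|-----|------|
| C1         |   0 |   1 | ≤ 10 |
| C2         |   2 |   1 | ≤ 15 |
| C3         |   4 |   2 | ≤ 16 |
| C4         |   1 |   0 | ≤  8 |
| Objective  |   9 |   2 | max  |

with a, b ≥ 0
Minimize: z = 10y1 + 15y2 + 16y3 + 8y4

Subject to:
  C1: -2y2 - 4y3 - y4 ≤ -9
  C2: -y1 - y2 - 2y3 ≤ -2
  y1, y2, y3, y4 ≥ 0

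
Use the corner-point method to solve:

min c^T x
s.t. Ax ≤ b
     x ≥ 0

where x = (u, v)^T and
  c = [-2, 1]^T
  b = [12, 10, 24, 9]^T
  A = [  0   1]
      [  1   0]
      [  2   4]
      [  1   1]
Each vertex is the intersection of two constraint boundaries that also satisfies all remaining constraints:
  u = 0 and v = 0 → (0, 0)
  u + v = 9 and v = 0 → (9, 0)
  2u + 4v = 24 and u + v = 9 → (6, 3)
  2u + 4v = 24 and u = 0 → (0, 6)

Evaluating z = -2u + v at each vertex:
  (0, 0): z = 0
  (9, 0): z = -18
  (6, 3): z = -9
  (0, 6): z = 6

The minimum is at (9, 0) with z = -18.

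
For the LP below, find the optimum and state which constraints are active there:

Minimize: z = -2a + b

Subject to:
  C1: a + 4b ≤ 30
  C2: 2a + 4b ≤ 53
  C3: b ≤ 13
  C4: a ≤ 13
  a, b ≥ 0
Optimal: a = 13, b = 0
Slack at optimum:
  C1: slack = 17
  C2: slack = 27
  C3: slack = 13
  C4: slack = 0 (binding)
  a ≥ 0: a = 13
  b ≥ 0: b = 0 (binding)
Binding constraints: C4, b ≥ 0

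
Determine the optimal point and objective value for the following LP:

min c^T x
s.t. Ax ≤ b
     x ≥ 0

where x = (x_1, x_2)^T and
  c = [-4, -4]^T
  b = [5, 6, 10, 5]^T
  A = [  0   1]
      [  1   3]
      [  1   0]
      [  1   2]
Each vertex is the intersection of two constraint boundaries that also satisfies all remaining constraints:
  x_1 = 0 and x_2 = 0 → (0, 0)
  x_1 + 2x_2 = 5 and x_2 = 0 → (5, 0)
  x_1 + 3x_2 = 6 and x_1 + 2x_2 = 5 → (3, 1)
  x_1 + 3x_2 = 6 and x_1 = 0 → (0, 2)

Evaluating z = -4x_1 - 4x_2 at each vertex:
  (0, 0): z = 0
  (5, 0): z = -20
  (3, 1): z = -16
  (0, 2): z = -8

The minimum is at (5, 0) with z = -20.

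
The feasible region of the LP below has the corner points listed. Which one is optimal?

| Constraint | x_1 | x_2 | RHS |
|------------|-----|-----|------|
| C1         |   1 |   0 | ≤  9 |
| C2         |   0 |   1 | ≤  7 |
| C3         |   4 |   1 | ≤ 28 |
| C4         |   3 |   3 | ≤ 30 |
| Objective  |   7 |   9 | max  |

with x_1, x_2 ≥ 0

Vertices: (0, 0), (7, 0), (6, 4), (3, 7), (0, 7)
(3, 7) with z = 84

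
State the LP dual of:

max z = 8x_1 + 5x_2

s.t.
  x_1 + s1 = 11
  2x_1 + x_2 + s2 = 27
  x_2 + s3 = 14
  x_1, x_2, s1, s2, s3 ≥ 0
Minimize: z = 11y1 + 27y2 + 14y3

Subject to:
  C1: -y1 - 2y2 ≤ -8
  C2: -y2 - y3 ≤ -5
  y1, y2, y3 ≥ 0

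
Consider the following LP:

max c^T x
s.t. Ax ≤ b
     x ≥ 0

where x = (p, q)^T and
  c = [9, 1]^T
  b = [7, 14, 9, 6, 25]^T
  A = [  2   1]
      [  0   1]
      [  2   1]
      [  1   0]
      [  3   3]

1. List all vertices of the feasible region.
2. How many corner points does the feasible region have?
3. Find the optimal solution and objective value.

1. (0, 0), (3.5, 0), (0, 7)
2. 3
3. p = 3.5, q = 0, z = 31.5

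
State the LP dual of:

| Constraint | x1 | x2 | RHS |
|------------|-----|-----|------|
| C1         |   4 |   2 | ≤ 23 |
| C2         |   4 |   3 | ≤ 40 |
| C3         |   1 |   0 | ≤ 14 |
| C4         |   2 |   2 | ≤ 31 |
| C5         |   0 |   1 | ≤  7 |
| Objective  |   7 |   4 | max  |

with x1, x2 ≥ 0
Minimize: z = 23y1 + 40y2 + 14y3 + 31y4 + 7y5

Subject to:
  C1: -4y1 - 4y2 - y3 - 2y4 ≤ -7
  C2: -2y1 - 3y2 - 2y4 - y5 ≤ -4
  y1, y2, y3, y4, y5 ≥ 0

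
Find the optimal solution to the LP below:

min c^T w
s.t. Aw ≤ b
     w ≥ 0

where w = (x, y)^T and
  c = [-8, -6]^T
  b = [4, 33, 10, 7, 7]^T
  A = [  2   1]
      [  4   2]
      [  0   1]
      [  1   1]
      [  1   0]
Each vertex is the intersection of two constraint boundaries that also satisfies all remaining constraints:
  x = 0 and y = 0 → (0, 0)
  2x + y = 4 and y = 0 → (2, 0)
  2x + y = 4 and x = 0 → (0, 4)

Evaluating z = -8x - 6y at each vertex:
  (0, 0): z = 0
  (2, 0): z = -16
  (0, 4): z = -24

The minimum is at (0, 4) with z = -24.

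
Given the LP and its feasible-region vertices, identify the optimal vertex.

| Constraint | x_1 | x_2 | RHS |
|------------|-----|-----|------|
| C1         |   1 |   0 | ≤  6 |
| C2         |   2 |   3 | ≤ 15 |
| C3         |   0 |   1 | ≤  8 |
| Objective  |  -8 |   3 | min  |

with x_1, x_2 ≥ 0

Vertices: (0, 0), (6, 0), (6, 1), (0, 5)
(6, 0) with z = -48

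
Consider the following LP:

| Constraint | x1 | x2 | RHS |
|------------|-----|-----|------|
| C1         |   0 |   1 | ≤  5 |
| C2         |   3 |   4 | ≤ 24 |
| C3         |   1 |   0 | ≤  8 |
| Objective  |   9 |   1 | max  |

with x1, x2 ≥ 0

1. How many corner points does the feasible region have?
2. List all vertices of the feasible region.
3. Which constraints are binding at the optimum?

1. 4
2. (0, 0), (8, 0), (1.333, 5), (0, 5)
3. C2, C3, x2 ≥ 0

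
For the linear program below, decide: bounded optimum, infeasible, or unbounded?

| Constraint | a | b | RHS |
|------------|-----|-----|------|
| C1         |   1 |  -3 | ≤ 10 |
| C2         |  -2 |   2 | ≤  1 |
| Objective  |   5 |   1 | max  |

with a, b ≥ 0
Feasible point: (0, 0) satisfies every constraint, so the LP is feasible.
Direction d = (1, 1): for each constraint row a, a·d ≤ 0 —
  (1)(1) + (-3)(1) = -2 ≤ 0
  (-2)(1) + (2)(1) = 0 ≤ 0
and d ≥ 0, so (0, 0) + t·d stays feasible for every t ≥ 0. Along this ray z = 5a + b changes by 6 per unit t, so z → +∞.

The LP is unbounded; z can be made arbitrarily large.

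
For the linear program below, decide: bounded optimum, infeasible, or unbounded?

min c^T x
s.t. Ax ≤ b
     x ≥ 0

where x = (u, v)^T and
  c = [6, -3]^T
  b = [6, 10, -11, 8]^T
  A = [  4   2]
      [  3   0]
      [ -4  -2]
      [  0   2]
One constraint requires 4u + 2v ≤ 6, while the constraint -4u - 2v ≤ -11 is equivalent to 4u + 2v ≥ 11. Together they would need 11 ≤ 4u + 2v ≤ 6, which is impossible since 11 > 6. No point satisfies all constraints.

Infeasible: no point satisfies all constraints simultaneously.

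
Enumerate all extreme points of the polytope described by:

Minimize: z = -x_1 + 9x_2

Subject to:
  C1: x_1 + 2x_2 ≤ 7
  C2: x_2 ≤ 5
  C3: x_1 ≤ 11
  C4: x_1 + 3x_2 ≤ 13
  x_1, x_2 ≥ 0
Each vertex is the intersection of two constraint boundaries that also satisfies all remaining constraints:
  x_1 = 0 and x_2 = 0 → (0, 0)
  x_1 + 2x_2 = 7 and x_2 = 0 → (7, 0)
  x_1 + 2x_2 = 7 and x_1 = 0 → (0, 3.5)

Vertices: (0, 0), (7, 0), (0, 3.5)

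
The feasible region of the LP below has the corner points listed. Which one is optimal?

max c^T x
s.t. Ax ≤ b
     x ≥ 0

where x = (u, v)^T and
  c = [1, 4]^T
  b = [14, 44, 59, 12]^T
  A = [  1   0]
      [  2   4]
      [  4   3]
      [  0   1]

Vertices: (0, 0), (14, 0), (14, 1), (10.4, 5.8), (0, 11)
Evaluating z = u + 4v at each vertex:
  (0, 0): z = 0
  (14, 0): z = 14
  (14, 1): z = 18
  (10.4, 5.8): z = 33.6
  (0, 11): z = 44

The largest value is z = 44, attained at (0, 11).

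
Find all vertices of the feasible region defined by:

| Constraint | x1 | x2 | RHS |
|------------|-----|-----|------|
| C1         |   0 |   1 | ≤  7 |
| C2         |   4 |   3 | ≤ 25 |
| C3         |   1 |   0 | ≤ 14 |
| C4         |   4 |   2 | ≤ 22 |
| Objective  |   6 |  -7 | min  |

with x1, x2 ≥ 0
Each vertex is the intersection of two constraint boundaries that also satisfies all remaining constraints:
  x1 = 0 and x2 = 0 → (0, 0)
  4x1 + 2x2 = 22 and x2 = 0 → (5.5, 0)
  4x1 + 3x2 = 25 and 4x1 + 2x2 = 22 → (4, 3)
  x2 = 7 and 4x1 + 3x2 = 25 → (1, 7)
  x2 = 7 and x1 = 0 → (0, 7)

Vertices: (0, 0), (5.5, 0), (4, 3), (1, 7), (0, 7)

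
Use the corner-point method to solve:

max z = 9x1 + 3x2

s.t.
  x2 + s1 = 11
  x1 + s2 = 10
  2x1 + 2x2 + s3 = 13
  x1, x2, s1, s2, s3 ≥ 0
x1 = 6.5, x2 = 0, z = 58.5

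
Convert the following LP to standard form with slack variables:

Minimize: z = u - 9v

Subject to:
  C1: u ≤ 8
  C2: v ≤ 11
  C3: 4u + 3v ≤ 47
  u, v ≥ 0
min z = u - 9v

s.t.
  u + s1 = 8
  v + s2 = 11
  4u + 3v + s3 = 47
  u, v, s1, s2, s3 ≥ 0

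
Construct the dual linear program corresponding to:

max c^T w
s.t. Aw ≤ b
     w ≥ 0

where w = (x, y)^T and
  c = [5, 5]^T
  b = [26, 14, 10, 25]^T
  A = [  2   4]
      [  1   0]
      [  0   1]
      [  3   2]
Minimize: z = 26y1 + 14y2 + 10y3 + 25y4

Subject to:
  C1: -2y1 - y2 - 3y4 ≤ -5
  C2: -4y1 - y3 - 2y4 ≤ -5
  y1, y2, y3, y4 ≥ 0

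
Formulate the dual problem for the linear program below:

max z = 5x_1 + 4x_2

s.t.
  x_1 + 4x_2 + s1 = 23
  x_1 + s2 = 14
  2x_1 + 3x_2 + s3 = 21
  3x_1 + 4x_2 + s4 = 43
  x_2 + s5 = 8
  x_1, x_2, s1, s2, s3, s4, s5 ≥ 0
Minimize: z = 23y1 + 14y2 + 21y3 + 43y4 + 8y5

Subject to:
  C1: -y1 - y2 - 2y3 - 3y4 ≤ -5
  C2: -4y1 - 3y3 - 4y4 - y5 ≤ -4
  y1, y2, y3, y4, y5 ≥ 0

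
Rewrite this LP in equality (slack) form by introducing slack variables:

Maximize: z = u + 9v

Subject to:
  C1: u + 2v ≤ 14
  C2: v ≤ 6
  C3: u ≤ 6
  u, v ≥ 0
max z = u + 9v

s.t.
  u + 2v + s1 = 14
  v + s2 = 6
  u + s3 = 6
  u, v, s1, s2, s3 ≥ 0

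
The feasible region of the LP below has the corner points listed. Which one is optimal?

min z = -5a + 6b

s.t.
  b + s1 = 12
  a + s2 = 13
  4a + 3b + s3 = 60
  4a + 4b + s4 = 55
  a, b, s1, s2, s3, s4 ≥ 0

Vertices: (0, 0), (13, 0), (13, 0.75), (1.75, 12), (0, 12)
Evaluating z = -5a + 6b at each vertex:
  (0, 0): z = 0
  (13, 0): z = -65
  (13, 0.75): z = -60.5
  (1.75, 12): z = 63.25
  (0, 12): z = 72

The smallest value is z = -65, attained at (13, 0).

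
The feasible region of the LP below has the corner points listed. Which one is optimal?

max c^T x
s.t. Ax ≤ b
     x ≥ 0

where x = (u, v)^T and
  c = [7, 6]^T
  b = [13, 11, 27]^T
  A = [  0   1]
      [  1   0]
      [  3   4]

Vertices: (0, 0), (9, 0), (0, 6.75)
(9, 0) with z = 63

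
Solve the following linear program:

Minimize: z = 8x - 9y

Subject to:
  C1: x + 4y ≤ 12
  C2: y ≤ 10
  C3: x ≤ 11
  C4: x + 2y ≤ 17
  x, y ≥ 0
x = 0, y = 3, z = -27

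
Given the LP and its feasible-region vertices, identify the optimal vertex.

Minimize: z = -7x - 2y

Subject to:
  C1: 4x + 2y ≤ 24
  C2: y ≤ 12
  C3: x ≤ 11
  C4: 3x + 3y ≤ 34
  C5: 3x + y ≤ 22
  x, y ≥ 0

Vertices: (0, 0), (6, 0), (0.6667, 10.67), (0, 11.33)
Evaluating z = -7x - 2y at each vertex:
  (0, 0): z = 0
  (6, 0): z = -42
  (0.6667, 10.67): z = -26
  (0, 11.33): z = -22.67

The smallest value is z = -42, attained at (6, 0).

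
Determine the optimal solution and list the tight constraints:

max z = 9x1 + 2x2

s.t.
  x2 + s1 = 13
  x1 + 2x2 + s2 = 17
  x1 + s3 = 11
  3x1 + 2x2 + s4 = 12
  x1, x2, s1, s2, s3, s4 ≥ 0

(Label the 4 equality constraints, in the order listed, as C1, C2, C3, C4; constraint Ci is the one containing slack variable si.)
Optimal: x1 = 4, x2 = 0
Binding: C4, x2 ≥ 0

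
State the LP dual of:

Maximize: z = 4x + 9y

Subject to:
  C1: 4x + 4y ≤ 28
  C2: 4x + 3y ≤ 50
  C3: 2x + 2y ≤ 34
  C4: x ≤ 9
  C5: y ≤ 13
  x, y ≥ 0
Minimize: z = 28y1 + 50y2 + 34y3 + 9y4 + 13y5

Subject to:
  C1: -4y1 - 4y2 - 2y3 - y4 ≤ -4
  C2: -4y1 - 3y2 - 2y3 - y5 ≤ -9
  y1, y2, y3, y4, y5 ≥ 0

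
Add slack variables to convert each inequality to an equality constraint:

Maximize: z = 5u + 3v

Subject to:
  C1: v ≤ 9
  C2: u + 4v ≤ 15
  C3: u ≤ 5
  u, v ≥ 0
max z = 5u + 3v

s.t.
  v + s1 = 9
  u + 4v + s2 = 15
  u + s3 = 5
  u, v, s1, s2, s3 ≥ 0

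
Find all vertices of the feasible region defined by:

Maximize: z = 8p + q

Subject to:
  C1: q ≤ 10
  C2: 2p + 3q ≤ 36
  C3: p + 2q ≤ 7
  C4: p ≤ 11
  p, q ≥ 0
Each vertex is the intersection of two constraint boundaries that also satisfies all remaining constraints:
  p = 0 and q = 0 → (0, 0)
  p + 2q = 7 and q = 0 → (7, 0)
  p + 2q = 7 and p = 0 → (0, 3.5)

Vertices: (0, 0), (7, 0), (0, 3.5)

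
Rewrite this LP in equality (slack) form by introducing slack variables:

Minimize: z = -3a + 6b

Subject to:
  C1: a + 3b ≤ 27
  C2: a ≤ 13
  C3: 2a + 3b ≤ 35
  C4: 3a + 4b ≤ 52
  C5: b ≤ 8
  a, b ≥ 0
min z = -3a + 6b

s.t.
  a + 3b + s1 = 27
  a + s2 = 13
  2a + 3b + s3 = 35
  3a + 4b + s4 = 52
  b + s5 = 8
  a, b, s1, s2, s3, s4, s5 ≥ 0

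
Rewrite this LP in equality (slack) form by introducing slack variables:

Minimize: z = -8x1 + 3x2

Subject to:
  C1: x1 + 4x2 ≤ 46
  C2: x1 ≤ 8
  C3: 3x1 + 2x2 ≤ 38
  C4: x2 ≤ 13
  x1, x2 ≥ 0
min z = -8x1 + 3x2

s.t.
  x1 + 4x2 + s1 = 46
  x1 + s2 = 8
  3x1 + 2x2 + s3 = 38
  x2 + s4 = 13
  x1, x2, s1, s2, s3, s4 ≥ 0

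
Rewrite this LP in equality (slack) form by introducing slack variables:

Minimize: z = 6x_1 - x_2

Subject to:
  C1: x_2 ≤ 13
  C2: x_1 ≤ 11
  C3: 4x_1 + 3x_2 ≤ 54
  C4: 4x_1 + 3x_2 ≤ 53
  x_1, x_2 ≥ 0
min z = 6x_1 - x_2

s.t.
  x_2 + s1 = 13
  x_1 + s2 = 11
  4x_1 + 3x_2 + s3 = 54
  4x_1 + 3x_2 + s4 = 53
  x_1, x_2, s1, s2, s3, s4 ≥ 0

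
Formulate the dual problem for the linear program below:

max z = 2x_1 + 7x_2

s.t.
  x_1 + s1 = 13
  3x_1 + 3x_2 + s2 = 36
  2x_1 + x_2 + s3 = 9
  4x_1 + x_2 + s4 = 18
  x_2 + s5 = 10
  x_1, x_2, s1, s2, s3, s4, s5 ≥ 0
Minimize: z = 13y1 + 36y2 + 9y3 + 18y4 + 10y5

Subject to:
  C1: -y1 - 3y2 - 2y3 - 4y4 ≤ -2
  C2: -3y2 - y3 - y4 - y5 ≤ -7
  y1, y2, y3, y4, y5 ≥ 0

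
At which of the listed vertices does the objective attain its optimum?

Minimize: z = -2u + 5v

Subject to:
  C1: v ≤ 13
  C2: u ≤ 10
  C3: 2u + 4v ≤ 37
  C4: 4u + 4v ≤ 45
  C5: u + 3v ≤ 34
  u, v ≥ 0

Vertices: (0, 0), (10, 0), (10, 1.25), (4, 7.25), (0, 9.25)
(10, 0) with z = -20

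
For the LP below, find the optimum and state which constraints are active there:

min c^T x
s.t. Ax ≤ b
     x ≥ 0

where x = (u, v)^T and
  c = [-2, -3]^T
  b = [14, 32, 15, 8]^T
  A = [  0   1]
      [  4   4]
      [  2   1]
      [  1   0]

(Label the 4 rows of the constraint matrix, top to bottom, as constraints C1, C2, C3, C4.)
Optimal: u = 0, v = 8
Binding: C2, u ≥ 0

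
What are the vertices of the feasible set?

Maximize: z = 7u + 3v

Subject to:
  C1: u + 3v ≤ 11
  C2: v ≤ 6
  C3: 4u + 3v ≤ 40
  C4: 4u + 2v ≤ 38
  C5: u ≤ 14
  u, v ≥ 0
Each vertex is the intersection of two constraint boundaries that also satisfies all remaining constraints:
  u = 0 and v = 0 → (0, 0)
  4u + 2v = 38 and v = 0 → (9.5, 0)
  u + 3v = 11 and 4u + 2v = 38 → (9.2, 0.6)
  u + 3v = 11 and u = 0 → (0, 3.667)

Vertices: (0, 0), (9.5, 0), (9.2, 0.6), (0, 3.667)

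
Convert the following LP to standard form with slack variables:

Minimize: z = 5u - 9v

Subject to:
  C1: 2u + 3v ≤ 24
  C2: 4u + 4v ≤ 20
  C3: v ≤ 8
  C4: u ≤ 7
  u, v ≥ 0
min z = 5u - 9v

s.t.
  2u + 3v + s1 = 24
  4u + 4v + s2 = 20
  v + s3 = 8
  u + s4 = 7
  u, v, s1, s2, s3, s4 ≥ 0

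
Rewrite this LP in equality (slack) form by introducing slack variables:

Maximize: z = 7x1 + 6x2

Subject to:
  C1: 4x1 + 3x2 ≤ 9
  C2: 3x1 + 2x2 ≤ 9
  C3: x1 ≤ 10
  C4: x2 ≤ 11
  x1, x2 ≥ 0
max z = 7x1 + 6x2

s.t.
  4x1 + 3x2 + s1 = 9
  3x1 + 2x2 + s2 = 9
  x1 + s3 = 10
  x2 + s4 = 11
  x1, x2, s1, s2, s3, s4 ≥ 0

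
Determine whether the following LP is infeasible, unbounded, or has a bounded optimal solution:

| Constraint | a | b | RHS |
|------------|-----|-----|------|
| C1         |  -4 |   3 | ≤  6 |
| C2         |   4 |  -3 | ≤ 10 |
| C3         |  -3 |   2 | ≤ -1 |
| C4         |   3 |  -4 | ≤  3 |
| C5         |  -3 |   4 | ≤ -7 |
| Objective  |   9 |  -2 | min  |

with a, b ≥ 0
C4 requires 3a - 4b ≤ 3, while C5 (-3a + 4b ≤ -7) is equivalent to 3a - 4b ≥ 7. Together they would need 7 ≤ 3a - 4b ≤ 3, which is impossible since 7 > 3. No point satisfies all constraints.

Infeasible — the constraint set is empty.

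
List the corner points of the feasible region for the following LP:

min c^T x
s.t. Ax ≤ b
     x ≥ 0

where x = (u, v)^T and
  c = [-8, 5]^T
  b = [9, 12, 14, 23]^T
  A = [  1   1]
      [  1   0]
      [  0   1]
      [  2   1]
Each vertex is the intersection of two constraint boundaries that also satisfies all remaining constraints:
  u = 0 and v = 0 → (0, 0)
  u + v = 9 and v = 0 → (9, 0)
  u + v = 9 and u = 0 → (0, 9)

Vertices: (0, 0), (9, 0), (0, 9)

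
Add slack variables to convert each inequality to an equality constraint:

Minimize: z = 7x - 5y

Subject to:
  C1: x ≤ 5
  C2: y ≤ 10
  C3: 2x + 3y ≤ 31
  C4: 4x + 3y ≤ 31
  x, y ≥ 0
min z = 7x - 5y

s.t.
  x + s1 = 5
  y + s2 = 10
  2x + 3y + s3 = 31
  4x + 3y + s4 = 31
  x, y, s1, s2, s3, s4 ≥ 0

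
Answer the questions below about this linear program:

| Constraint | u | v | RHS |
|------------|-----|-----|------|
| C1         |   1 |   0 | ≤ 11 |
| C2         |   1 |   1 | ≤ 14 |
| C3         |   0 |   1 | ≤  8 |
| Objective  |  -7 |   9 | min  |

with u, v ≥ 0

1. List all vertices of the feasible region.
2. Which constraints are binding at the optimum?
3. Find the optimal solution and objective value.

1. (0, 0), (11, 0), (11, 3), (6, 8), (0, 8)
2. C1, v ≥ 0
3. u = 11, v = 0, z = -77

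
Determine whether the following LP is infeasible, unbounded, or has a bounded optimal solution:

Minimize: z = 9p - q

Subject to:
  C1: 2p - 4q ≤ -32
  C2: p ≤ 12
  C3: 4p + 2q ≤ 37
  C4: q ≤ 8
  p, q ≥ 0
The point (0, 8) satisfies every constraint, so the LP is feasible; the constraints give p ≤ 12 and q ≤ 8, which with p, q ≥ 0 keep the feasible region inside a bounded box. A feasible, bounded LP attains a finite optimum at a vertex.

Evaluating z = 9p - q at each vertex:
  (0, 8): z = -8

The LP has an optimal solution: (0, 8) with z = -8.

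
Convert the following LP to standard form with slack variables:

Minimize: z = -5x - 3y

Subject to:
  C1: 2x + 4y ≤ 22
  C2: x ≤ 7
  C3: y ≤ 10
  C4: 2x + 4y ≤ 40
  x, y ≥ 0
min z = -5x - 3y

s.t.
  2x + 4y + s1 = 22
  x + s2 = 7
  y + s3 = 10
  2x + 4y + s4 = 40
  x, y, s1, s2, s3, s4 ≥ 0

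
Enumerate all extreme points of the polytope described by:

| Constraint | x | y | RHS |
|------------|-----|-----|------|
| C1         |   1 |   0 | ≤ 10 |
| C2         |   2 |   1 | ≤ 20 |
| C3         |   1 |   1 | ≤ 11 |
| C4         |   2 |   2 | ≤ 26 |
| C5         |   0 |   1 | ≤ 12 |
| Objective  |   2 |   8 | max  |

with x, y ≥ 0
Each vertex is the intersection of two constraint boundaries that also satisfies all remaining constraints:
  x = 0 and y = 0 → (0, 0)
  x = 10 and 2x + y = 20 → (10, 0)
  2x + y = 20 and x + y = 11 → (9, 2)
  x + y = 11 and x = 0 → (0, 11)

Vertices: (0, 0), (10, 0), (9, 2), (0, 11)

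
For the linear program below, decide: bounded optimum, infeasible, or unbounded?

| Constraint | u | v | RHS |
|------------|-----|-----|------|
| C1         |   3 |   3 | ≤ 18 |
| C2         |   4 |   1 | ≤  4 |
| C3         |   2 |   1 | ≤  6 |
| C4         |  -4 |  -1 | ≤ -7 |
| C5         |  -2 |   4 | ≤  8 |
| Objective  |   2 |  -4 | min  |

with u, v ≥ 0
C2 requires 4u + v ≤ 4, while C4 (-4u - v ≤ -7) is equivalent to 4u + v ≥ 7. Together they would need 7 ≤ 4u + v ≤ 4, which is impossible since 7 > 4. No point satisfies all constraints.

Infeasible: no point satisfies all constraints simultaneously.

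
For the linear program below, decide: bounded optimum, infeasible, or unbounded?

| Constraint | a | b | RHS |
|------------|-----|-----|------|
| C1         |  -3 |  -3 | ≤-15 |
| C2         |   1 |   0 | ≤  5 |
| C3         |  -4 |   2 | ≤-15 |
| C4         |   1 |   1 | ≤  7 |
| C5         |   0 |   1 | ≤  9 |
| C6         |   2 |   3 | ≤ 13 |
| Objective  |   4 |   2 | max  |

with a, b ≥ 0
The point (5, 1) satisfies every constraint, so the LP is feasible; the constraints give a ≤ 5 and b ≤ 9, which with a, b ≥ 0 keep the feasible region inside a bounded box. A feasible, bounded LP attains a finite optimum at a vertex.

Evaluating z = 4a + 2b at each vertex:
  (5, 0): z = 20
  (5, 1): z = 22
  (4.438, 1.375): z = 20.5
  (4.167, 0.8333): z = 18.33

Bounded optimum: z* = 22 at (5, 1).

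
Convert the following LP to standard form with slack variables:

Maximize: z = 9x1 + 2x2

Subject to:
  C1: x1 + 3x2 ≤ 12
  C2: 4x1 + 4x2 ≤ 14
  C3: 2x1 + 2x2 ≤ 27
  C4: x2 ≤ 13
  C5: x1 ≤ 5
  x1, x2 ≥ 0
max z = 9x1 + 2x2

s.t.
  x1 + 3x2 + s1 = 12
  4x1 + 4x2 + s2 = 14
  2x1 + 2x2 + s3 = 27
  x2 + s4 = 13
  x1 + s5 = 5
  x1, x2, s1, s2, s3, s4, s5 ≥ 0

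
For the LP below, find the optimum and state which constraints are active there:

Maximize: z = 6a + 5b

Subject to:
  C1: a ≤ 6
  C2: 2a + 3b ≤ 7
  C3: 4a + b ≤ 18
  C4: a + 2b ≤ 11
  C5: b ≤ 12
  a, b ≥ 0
Optimal: a = 3.5, b = 0
Slack at optimum:
  C1: slack = 2.5
  C2: slack = 0 (binding)
  C3: slack = 4
  C4: slack = 7.5
  C5: slack = 12
  a ≥ 0: a = 3.5
  b ≥ 0: b = 0 (binding)
Binding constraints: C2, b ≥ 0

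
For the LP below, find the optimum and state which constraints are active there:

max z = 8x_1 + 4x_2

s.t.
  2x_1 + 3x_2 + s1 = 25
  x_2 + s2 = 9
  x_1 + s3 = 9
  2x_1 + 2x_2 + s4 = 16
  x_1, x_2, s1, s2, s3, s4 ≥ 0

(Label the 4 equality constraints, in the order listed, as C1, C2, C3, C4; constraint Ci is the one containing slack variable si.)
Optimal: x_1 = 8, x_2 = 0
Slack at optimum:
  C1: slack = 9
  C2: slack = 9
  C3: slack = 1
  C4: slack = 0 (binding)
  x_1 ≥ 0: x_1 = 8
  x_2 ≥ 0: x_2 = 0 (binding)
Binding constraints: C4, x_2 ≥ 0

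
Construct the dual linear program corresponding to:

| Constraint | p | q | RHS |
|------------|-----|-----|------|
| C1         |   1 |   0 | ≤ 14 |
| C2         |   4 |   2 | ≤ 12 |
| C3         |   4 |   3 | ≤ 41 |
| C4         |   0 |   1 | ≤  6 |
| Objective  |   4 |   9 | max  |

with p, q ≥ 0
Minimize: z = 14y1 + 12y2 + 41y3 + 6y4

Subject to:
  C1: -y1 - 4y2 - 4y3 ≤ -4
  C2: -2y2 - 3y3 - y4 ≤ -9
  y1, y2, y3, y4 ≥ 0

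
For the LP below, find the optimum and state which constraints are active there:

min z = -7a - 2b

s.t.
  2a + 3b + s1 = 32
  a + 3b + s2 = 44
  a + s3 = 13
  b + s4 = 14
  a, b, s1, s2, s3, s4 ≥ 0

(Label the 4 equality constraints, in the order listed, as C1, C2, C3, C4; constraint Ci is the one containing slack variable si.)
Optimal: a = 13, b = 2
Slack at optimum:
  C1: slack = 0 (binding)
  C2: slack = 25
  C3: slack = 0 (binding)
  C4: slack = 12
  a ≥ 0: a = 13
  b ≥ 0: b = 2
Binding constraints: C1, C3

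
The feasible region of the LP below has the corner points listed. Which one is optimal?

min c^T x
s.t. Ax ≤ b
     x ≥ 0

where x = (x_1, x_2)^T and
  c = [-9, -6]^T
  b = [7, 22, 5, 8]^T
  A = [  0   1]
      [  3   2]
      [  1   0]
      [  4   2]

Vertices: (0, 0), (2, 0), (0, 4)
(0, 4) with z = -24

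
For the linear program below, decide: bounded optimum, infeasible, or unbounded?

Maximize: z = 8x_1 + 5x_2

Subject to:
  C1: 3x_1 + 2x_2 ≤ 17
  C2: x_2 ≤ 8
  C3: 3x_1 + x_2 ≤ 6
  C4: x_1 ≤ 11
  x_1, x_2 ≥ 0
The point (0, 6) satisfies every constraint, so the LP is feasible; the constraints give x_1 ≤ 11 and x_2 ≤ 8, which with x_1, x_2 ≥ 0 keep the feasible region inside a bounded box. A feasible, bounded LP attains a finite optimum at a vertex.

Feasible with finite optimum z* = 30 at (0, 6).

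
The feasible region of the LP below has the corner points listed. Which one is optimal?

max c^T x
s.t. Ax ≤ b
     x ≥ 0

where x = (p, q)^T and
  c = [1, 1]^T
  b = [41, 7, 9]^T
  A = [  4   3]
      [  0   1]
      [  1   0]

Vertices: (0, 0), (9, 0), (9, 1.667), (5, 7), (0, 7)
Evaluating z = p + q at each vertex:
  (0, 0): z = 0
  (9, 0): z = 9
  (9, 1.667): z = 10.67
  (5, 7): z = 12
  (0, 7): z = 7

The largest value is z = 12, attained at (5, 7).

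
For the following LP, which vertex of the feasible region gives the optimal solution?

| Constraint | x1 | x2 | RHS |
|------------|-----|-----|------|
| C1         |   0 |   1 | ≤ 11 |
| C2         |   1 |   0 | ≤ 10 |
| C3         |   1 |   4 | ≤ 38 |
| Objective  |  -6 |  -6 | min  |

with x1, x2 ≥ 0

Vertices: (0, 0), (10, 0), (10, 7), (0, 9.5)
Evaluating z = -6x1 - 6x2 at each vertex:
  (0, 0): z = 0
  (10, 0): z = -60
  (10, 7): z = -102
  (0, 9.5): z = -57

The smallest value is z = -102, attained at (10, 7).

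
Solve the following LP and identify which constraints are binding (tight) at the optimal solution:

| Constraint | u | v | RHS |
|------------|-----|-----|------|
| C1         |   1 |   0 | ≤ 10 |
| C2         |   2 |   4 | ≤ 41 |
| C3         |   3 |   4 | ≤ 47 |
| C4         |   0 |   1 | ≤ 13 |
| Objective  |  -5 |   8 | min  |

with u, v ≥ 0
Optimal: u = 10, v = 0
Slack at optimum:
  C1: slack = 0 (binding)
  C2: slack = 21
  C3: slack = 17
  C4: slack = 13
  u ≥ 0: u = 10
  v ≥ 0: v = 0 (binding)
Binding constraints: C1, v ≥ 0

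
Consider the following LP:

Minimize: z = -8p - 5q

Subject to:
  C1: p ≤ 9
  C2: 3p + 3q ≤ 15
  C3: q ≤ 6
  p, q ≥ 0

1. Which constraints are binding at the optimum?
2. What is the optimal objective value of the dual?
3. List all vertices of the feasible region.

1. C2, q ≥ 0
2. -40 (by strong duality, equal to the primal optimum)
3. (0, 0), (5, 0), (0, 5)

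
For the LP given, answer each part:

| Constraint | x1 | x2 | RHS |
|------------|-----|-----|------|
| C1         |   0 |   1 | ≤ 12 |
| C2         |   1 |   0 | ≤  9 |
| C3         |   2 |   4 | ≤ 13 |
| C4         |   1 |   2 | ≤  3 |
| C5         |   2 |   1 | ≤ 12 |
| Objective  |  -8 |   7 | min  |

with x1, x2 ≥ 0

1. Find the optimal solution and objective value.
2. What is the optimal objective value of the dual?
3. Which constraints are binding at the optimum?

1. x1 = 3, x2 = 0, z = -24
2. -24 (by strong duality, equal to the primal optimum)
3. C4, x2 ≥ 0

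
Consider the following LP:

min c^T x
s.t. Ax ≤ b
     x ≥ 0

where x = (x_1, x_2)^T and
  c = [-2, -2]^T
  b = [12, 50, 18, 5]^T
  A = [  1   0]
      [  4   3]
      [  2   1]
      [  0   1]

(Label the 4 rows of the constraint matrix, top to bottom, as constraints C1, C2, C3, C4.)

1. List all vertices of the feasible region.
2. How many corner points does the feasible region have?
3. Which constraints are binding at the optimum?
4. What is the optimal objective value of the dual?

1. (0, 0), (9, 0), (6.5, 5), (0, 5)
2. 4
3. C3, C4
4. -23 (by strong duality, equal to the primal optimum)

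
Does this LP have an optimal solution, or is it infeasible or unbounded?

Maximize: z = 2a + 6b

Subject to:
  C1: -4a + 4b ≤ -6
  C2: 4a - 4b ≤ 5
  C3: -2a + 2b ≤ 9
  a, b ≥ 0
C2 requires 4a - 4b ≤ 5, while C1 (-4a + 4b ≤ -6) is equivalent to 4a - 4b ≥ 6. Together they would need 6 ≤ 4a - 4b ≤ 5, which is impossible since 6 > 5. No point satisfies all constraints.

Infeasible — the constraint set is empty.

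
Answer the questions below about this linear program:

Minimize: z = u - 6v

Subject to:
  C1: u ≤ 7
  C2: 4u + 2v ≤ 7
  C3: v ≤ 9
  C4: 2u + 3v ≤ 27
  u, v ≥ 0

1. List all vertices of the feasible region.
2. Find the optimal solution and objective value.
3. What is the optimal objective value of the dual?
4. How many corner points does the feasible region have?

1. (0, 0), (1.75, 0), (0, 3.5)
2. u = 0, v = 3.5, z = -21
3. -21 (by strong duality, equal to the primal optimum)
4. 3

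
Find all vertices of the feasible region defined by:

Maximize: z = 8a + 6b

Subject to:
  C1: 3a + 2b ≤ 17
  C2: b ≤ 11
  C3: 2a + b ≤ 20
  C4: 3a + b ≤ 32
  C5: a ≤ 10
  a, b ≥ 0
Each vertex is the intersection of two constraint boundaries that also satisfies all remaining constraints:
  a = 0 and b = 0 → (0, 0)
  3a + 2b = 17 and b = 0 → (5.667, 0)
  3a + 2b = 17 and a = 0 → (0, 8.5)

Vertices: (0, 0), (5.667, 0), (0, 8.5)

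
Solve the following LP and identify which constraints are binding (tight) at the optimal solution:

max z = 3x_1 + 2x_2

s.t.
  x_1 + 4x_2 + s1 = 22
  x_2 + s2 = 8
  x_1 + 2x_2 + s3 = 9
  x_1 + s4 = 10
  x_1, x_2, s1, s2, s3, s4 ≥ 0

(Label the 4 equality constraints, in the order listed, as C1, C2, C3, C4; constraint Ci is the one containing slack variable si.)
Optimal: x_1 = 9, x_2 = 0
Slack at optimum:
  C1: slack = 13
  C2: slack = 8
  C3: slack = 0 (binding)
  C4: slack = 1
  x_1 ≥ 0: x_1 = 9
  x_2 ≥ 0: x_2 = 0 (binding)
Binding constraints: C3, x_2 ≥ 0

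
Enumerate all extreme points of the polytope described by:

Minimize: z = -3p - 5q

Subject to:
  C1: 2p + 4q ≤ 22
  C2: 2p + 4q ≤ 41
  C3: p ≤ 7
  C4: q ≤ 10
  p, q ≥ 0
Each vertex is the intersection of two constraint boundaries that also satisfies all remaining constraints:
  p = 0 and q = 0 → (0, 0)
  p = 7 and q = 0 → (7, 0)
  2p + 4q = 22 and p = 7 → (7, 2)
  2p + 4q = 22 and p = 0 → (0, 5.5)

Vertices: (0, 0), (7, 0), (7, 2), (0, 5.5)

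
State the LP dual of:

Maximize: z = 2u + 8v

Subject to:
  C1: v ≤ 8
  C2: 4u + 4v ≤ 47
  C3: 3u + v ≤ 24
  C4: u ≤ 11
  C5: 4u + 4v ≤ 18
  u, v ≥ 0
Minimize: z = 8y1 + 47y2 + 24y3 + 11y4 + 18y5

Subject to:
  C1: -4y2 - 3y3 - y4 - 4y5 ≤ -2
  C2: -y1 - 4y2 - y3 - 4y5 ≤ -8
  y1, y2, y3, y4, y5 ≥ 0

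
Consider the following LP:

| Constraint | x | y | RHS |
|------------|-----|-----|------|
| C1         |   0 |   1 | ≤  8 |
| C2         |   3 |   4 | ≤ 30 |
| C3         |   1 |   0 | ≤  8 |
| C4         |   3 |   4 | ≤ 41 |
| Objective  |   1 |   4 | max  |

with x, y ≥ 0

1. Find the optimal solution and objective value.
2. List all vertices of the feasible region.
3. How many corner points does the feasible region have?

1. x = 0, y = 7.5, z = 30
2. (0, 0), (8, 0), (8, 1.5), (0, 7.5)
3. 4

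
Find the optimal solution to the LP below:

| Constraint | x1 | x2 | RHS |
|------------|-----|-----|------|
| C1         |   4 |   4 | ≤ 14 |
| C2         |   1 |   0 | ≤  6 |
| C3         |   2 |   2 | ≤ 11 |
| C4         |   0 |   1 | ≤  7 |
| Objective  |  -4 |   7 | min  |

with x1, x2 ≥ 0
x1 = 3.5, x2 = 0, z = -14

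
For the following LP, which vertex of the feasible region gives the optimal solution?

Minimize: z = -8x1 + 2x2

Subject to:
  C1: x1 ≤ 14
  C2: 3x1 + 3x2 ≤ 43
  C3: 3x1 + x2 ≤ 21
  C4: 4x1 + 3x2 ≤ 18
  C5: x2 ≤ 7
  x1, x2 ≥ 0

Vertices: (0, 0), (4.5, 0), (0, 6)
Evaluating z = -8x1 + 2x2 at each vertex:
  (0, 0): z = 0
  (4.5, 0): z = -36
  (0, 6): z = 12

The smallest value is z = -36, attained at (4.5, 0).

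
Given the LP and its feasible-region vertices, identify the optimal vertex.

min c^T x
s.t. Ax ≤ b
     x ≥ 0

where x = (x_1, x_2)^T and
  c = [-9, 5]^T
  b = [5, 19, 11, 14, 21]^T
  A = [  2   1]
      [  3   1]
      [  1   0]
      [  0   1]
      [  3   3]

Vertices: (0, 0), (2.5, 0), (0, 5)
Evaluating z = -9x_1 + 5x_2 at each vertex:
  (0, 0): z = 0
  (2.5, 0): z = -22.5
  (0, 5): z = 25

The smallest value is z = -22.5, attained at (2.5, 0).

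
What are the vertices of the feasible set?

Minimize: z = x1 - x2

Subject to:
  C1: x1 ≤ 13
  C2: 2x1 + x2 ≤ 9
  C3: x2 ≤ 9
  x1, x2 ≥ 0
Each vertex is the intersection of two constraint boundaries that also satisfies all remaining constraints:
  x1 = 0 and x2 = 0 → (0, 0)
  2x1 + x2 = 9 and x2 = 0 → (4.5, 0)
  2x1 + x2 = 9 and x2 = 9 → (0, 9)

Vertices: (0, 0), (4.5, 0), (0, 9)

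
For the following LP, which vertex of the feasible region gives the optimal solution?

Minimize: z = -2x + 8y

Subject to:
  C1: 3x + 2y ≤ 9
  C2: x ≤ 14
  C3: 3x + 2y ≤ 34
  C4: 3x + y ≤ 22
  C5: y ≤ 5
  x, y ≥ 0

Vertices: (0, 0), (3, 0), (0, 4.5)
(3, 0) with z = -6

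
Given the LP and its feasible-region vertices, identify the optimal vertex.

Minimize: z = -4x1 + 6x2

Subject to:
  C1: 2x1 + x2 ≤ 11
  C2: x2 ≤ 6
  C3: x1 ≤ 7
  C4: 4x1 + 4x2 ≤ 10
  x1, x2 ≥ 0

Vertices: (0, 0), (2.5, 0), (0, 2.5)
Evaluating z = -4x1 + 6x2 at each vertex:
  (0, 0): z = 0
  (2.5, 0): z = -10
  (0, 2.5): z = 15

The smallest value is z = -10, attained at (2.5, 0).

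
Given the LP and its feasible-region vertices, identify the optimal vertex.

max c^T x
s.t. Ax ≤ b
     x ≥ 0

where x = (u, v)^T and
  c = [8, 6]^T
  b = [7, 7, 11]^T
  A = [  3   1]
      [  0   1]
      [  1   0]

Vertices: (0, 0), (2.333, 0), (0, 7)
(0, 7) with z = 42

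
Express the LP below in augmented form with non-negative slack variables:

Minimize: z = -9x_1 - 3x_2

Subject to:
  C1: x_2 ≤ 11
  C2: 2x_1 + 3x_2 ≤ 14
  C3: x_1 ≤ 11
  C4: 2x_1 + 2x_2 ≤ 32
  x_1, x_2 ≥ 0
min z = -9x_1 - 3x_2

s.t.
  x_2 + s1 = 11
  2x_1 + 3x_2 + s2 = 14
  x_1 + s3 = 11
  2x_1 + 2x_2 + s4 = 32
  x_1, x_2, s1, s2, s3, s4 ≥ 0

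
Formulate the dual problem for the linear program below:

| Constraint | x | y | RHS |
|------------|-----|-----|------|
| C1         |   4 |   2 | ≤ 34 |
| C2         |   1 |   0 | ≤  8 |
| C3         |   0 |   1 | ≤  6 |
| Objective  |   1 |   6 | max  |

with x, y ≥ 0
Minimize: z = 34y1 + 8y2 + 6y3

Subject to:
  C1: -4y1 - y2 ≤ -1
  C2: -2y1 - y3 ≤ -6
  y1, y2, y3 ≥ 0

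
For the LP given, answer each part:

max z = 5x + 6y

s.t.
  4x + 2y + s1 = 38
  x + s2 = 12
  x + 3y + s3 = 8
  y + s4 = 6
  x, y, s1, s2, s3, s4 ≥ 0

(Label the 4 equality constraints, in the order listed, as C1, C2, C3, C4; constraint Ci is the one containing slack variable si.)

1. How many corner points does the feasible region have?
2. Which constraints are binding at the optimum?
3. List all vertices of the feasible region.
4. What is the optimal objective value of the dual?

1. 3
2. C3, y ≥ 0
3. (0, 0), (8, 0), (0, 2.667)
4. 40 (by strong duality, equal to the primal optimum)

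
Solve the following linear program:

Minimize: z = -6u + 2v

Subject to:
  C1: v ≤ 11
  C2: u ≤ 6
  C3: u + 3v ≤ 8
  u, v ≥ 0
Each vertex is the intersection of two constraint boundaries that also satisfies all remaining constraints:
  u = 0 and v = 0 → (0, 0)
  u = 6 and v = 0 → (6, 0)
  u = 6 and u + 3v = 8 → (6, 0.6667)
  u + 3v = 8 and u = 0 → (0, 2.667)

Evaluating z = -6u + 2v at each vertex:
  (0, 0): z = 0
  (6, 0): z = -36
  (6, 0.6667): z = -34.67
  (0, 2.667): z = 5.333

The minimum is at (6, 0) with z = -36.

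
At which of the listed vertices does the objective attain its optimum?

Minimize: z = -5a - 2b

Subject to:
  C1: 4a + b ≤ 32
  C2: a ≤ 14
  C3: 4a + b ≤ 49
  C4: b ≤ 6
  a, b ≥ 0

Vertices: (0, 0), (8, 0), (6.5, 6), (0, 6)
Evaluating z = -5a - 2b at each vertex:
  (0, 0): z = 0
  (8, 0): z = -40
  (6.5, 6): z = -44.5
  (0, 6): z = -12

The smallest value is z = -44.5, attained at (6.5, 6).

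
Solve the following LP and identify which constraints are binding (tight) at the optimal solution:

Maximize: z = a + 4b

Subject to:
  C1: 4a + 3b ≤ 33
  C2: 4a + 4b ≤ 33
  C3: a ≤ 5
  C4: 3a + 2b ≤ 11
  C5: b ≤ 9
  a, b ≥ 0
Optimal: a = 0, b = 5.5
Slack at optimum:
  C1: slack = 16.5
  C2: slack = 11
  C3: slack = 5
  C4: slack = 0 (binding)
  C5: slack = 3.5
  a ≥ 0: a = 0 (binding)
  b ≥ 0: b = 5.5
Binding constraints: C4, a ≥ 0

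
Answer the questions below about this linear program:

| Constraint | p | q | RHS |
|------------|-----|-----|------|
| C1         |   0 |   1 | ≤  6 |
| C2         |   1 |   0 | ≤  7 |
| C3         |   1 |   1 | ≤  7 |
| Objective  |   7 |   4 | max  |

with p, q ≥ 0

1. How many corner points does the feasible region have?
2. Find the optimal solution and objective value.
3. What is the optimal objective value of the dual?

1. 4
2. p = 7, q = 0, z = 49
3. 49 (by strong duality, equal to the primal optimum)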